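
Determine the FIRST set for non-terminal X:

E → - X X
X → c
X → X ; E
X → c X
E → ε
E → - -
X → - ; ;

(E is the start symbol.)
{ '-', 'c' }

To compute FIRST(X), examine every production with X on the left-hand side, reading each right-hand side left to right until a non-nullable symbol is reached.

From X → c:
  - c is a terminal: add 'c' and stop
From X → X ; E:
  - X is the symbol being defined: contributes nothing new
    X is not nullable, so stop
From X → c X:
  - c is a terminal: add 'c' and stop
From X → - ; ;:
  - '-' is a terminal: add '-' and stop

Collecting: FIRST(X) = { '-', 'c' }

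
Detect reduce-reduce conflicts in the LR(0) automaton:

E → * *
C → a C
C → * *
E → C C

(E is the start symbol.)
A reduce-reduce conflict occurs when an LR(0) state has two complete items [A → α .] and [B → β .] — both call for a reduction, and with no lookahead the parser cannot choose between them.

Augment with E' → E and build the canonical LR(0) collection (I0 = CLOSURE({[E' → . E]}), then GOTO on every symbol after a dot until no new states appear). It has 10 states:
  I0: { [C → . * *], [C → . a C], [E → . * *], [E → . C C], [E' → . E] }  — shift
  I1: { [C → * . *], [E → * . *] }  — shift
  I2: { [C → . * *], [C → . a C], [E → C . C] }  — shift
  I3: { [E' → E .] }  — accept
  I4: { [C → . * *], [C → . a C], [C → a . C] }  — shift
  I5: { [C → * . *] }  — shift
  I6: { [C → a C .] }  — reduce
  I7: { [C → * * .] }  — reduce
  I8: { [E → C C .] }  — reduce
  I9: { [C → * * .], [E → * * .] }  — 2 reduces

I9 contains complete items [C → * * .], [E → * * .] — reduce-reduce conflict.

Answer: Yes — I9: [C → * * .] vs [E → * * .]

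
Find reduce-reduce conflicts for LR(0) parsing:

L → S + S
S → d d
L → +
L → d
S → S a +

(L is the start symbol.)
A reduce-reduce conflict occurs when an LR(0) state has two complete items [A → α .] and [B → β .] — both call for a reduction, and with no lookahead the parser cannot choose between them.

Augment with L' → L and build the canonical LR(0) collection (I0 = CLOSURE({[L' → . L]}), then GOTO on every symbol after a dot until no new states appear). It has 11 states:
  I0: { [L → . +], [L → . S + S], [L → . d], [L' → . L], [S → . S a +], [S → . d d] }  — shift
  I1: { [L → + .] }  — reduce
  I2: { [L' → L .] }  — accept
  I3: { [L → S . + S], [S → S . a +] }  — shift
  I4: { [L → d .], [S → d . d] }  — shift, reduce
  I5: { [S → d d .] }  — reduce
  I6: { [L → S + . S], [S → . S a +], [S → . d d] }  — shift
  I7: { [S → S a . +] }  — shift
  I8: { [S → S a + .] }  — reduce
  I9: { [L → S + S .], [S → S . a +] }  — shift, reduce
  I10: { [S → d . d] }  — shift

No state contains more than one complete item.

Answer: No reduce-reduce conflicts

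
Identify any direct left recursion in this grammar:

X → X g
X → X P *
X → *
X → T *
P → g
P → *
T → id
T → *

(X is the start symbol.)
Yes, X is left-recursive

Direct left recursion occurs when N → N α for some non-terminal N (the right-hand side begins with the left-hand side itself).

X → X g: LEFT RECURSIVE (starts with X)
X → X P *: LEFT RECURSIVE (starts with X)
X → *: starts with '*'
X → T *: starts with T
P → g: starts with g
P → *: starts with '*'
T → id: starts with id
T → *: starts with '*'

The grammar has direct left recursion on: X.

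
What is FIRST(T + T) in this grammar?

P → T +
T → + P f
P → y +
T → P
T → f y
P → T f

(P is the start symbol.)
{ '+', 'f', 'y' }

FIRST sets of the non-terminals involved (from the grammar, by fixed-point iteration):
  FIRST(T) = { '+', 'f', 'y' }

To compute FIRST(T + T), process the symbols left to right:
Symbol T is a non-terminal. Add FIRST(T) \ {ε} = { '+', 'f', 'y' }
T is not nullable (ε ∉ FIRST(T)), so stop here.
FIRST(T + T) = { '+', 'f', 'y' }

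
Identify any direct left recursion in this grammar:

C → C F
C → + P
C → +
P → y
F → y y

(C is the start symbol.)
Yes, C is left-recursive

C → C F: LEFT RECURSIVE (starts with C)
C → + P: starts with '+'
C → +: starts with '+'
P → y: starts with y
F → y y: starts with y

The grammar has direct left recursion on: C.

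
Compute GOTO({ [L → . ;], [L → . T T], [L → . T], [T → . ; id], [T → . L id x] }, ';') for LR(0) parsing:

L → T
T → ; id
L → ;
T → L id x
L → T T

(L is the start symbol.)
{ [L → ; .], [T → ; . id] }

GOTO(I, ';') = CLOSURE({ [A → αX.β] : [A → α.Xβ] ∈ I, X = ';' })

Items with dot before ';', with the dot advanced:
  [L → . ;] → [L → ; .]
  [T → . ; id] → [T → ; . id]
Closure adds nothing (no advanced item has the dot before a non-terminal).

GOTO = { [L → ; .], [T → ; . id] }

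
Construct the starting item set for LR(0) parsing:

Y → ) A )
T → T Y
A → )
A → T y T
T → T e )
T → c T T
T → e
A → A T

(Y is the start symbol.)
First, augment the grammar with Y' → Y
I₀ = CLOSURE({ [Y' → . Y] }):
  [Y' → . Y] has the dot before Y: add [Y → . ) A )]
No further items can be added.

I₀ = { [Y → . ) A )], [Y' → . Y] }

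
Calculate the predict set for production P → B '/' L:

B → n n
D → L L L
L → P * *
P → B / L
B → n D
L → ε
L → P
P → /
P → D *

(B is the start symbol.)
PREDICT(P → B '/' L) = (FIRST(RHS) \ {ε}) ∪ (FOLLOW(P) if ε ∈ FIRST(RHS), i.e. RHS ⇒* ε)
FIRST(B) = { 'n' }
FIRST(B '/' L) = { 'n' }
ε ∉ FIRST(B '/' L), so FOLLOW(P) is not added.
PREDICT(P → B '/' L) = { 'n' }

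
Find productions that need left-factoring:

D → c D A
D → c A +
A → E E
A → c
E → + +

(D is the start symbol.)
Left-factoring is needed when two productions for the same non-terminal
share a common prefix on the right-hand side.

Productions for D:
  D → c D A
  D → c A +
Productions for A:
  A → E E
  A → c

Found common prefix 'c' in productions for D

Answer: Yes, D has productions with common prefix 'c'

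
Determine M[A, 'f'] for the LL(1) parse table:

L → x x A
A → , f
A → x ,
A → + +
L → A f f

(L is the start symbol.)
To find M[A, 'f'], we find productions for A where 'f' is in the predict set (PREDICT(N → α) = (FIRST(α) \ {ε}) ∪ (FOLLOW(N) if α ⇒* ε)).

A → , f: PREDICT = { ',' }
A → x ,: PREDICT = { 'x' }
A → + +: PREDICT = { '+' }

M[A, 'f'] is empty (no production applies)

Answer: Empty (error entry)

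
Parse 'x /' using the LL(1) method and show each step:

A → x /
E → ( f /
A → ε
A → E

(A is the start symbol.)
LL(1) parsing maintains a stack (initially the start symbol over $) and the input. At each step: if the stack top is a terminal, match it against the current input token; if it is a non-terminal N, replace it with the RHS of M[N, lookahead] (the unique production whose predict set contains the lookahead).

Stack is shown with the top on the left.

Stack  Input  Action
--------------------
A $    x / $  output A → x /
x / $  x / $  match 'x'
/ $    / $    match '/'
$      $      accept

The string is accepted.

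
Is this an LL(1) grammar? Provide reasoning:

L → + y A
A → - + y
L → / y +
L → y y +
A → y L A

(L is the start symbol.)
Yes, the grammar is LL(1).

A grammar is LL(1) if for each non-terminal N with multiple productions, the predict sets of those productions are pairwise disjoint, where PREDICT(N → α) = (FIRST(α) \ {ε}) ∪ (FOLLOW(N) if α ⇒* ε).

For L:
  PREDICT(L → '+' y A) = { '+' }
  PREDICT(L → '/' y '+') = { '/' }
  PREDICT(L → y y '+') = { 'y' }
For A:
  PREDICT(A → '-' '+' y) = { '-' }
  PREDICT(A → y L A) = { 'y' }

All predict sets are disjoint. The grammar IS LL(1).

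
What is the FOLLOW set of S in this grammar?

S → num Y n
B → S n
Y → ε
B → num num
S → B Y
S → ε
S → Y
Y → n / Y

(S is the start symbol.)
S is the start symbol, so $ ∈ FOLLOW(S).
In B → S n: S is followed by n, add FIRST(n) \ {ε} = { 'n' }

Taking the union: FOLLOW(S) = { $, 'n' }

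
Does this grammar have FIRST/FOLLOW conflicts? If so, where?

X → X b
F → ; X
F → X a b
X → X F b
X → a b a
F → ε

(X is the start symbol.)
A FIRST/FOLLOW conflict occurs when a non-terminal N has a nullable alternative N → β (β ⇒* ε) and another alternative N → α with FIRST(α) ∩ FOLLOW(N) ≠ ∅: on such a lookahead the parser cannot decide between expanding α and letting N vanish via β.

Nullable non-terminals: F.
FIRST sets used below: FIRST(X) = { 'a' }

F: nullable alternative(s) F → ε; FOLLOW(F) = { 'b' }
  F → ; X: FIRST \ {ε} = { ';' } — disjoint from FOLLOW(F)
  F → X a b: FIRST \ {ε} = { 'a' } — disjoint from FOLLOW(F)
  F → ε: FIRST \ {ε} = { } — this is the only nullable alternative, skip

X has no nullable alternative, so no FIRST/FOLLOW check is needed there.

No FIRST/FOLLOW conflicts found.

Answer: No FIRST/FOLLOW conflicts.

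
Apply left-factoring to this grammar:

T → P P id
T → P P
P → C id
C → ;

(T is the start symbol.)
T → P P T'
T' → id
T' → ε
P → C id
C → ;

Left-factoring transforms A → αβ₁ | αβ₂ into A → αA' and A' → β₁ | β₂
(α is the longest common prefix among the alternatives). Repeat until
no nonterminal has two alternatives with a common prefix.

Round 1: T has alternatives sharing prefix 'P P'. Introduce T': T → P P T'
  Add: T' → id
  Add: T' → ε

No remaining common prefixes — done.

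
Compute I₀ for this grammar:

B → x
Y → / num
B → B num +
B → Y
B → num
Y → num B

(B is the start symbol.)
First, augment the grammar with B' → B
I₀ = CLOSURE({ [B' → . B] }):
  [B' → . B] has the dot before B: add [B → . x], [B → . B num +], [B → . Y], [B → . num]
  [B → . Y] has the dot before Y: add [Y → . / num], [Y → . num B]
No further items can be added.

I₀ = { [B → . B num +], [B → . Y], [B → . num], [B → . x], [B' → . B], [Y → . / num], [Y → . num B] }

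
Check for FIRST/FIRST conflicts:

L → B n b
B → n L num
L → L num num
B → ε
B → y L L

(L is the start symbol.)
A FIRST/FIRST conflict occurs when two productions N → α and N → β for the same non-terminal have FIRST(α) ∩ FIRST(β) ≠ ∅ (with ε ∈ FIRST of a nullable right-hand side, so two nullable alternatives also conflict).

FIRST sets of the non-terminals at (or reachable through a nullable prefix from) the front of some alternative:
  FIRST(B) = { 'n', 'y', ε }
  FIRST(L) = { 'n', 'y' }

Productions for L:
  L → B n b: FIRST = { 'n', 'y' }
  L → L num num: FIRST = { 'n', 'y' }
Productions for B:
  B → n L num: FIRST = { 'n' }
  B → ε: FIRST = { ε }
  B → y L L: FIRST = { 'y' }

Conflict for L: L → B n b and L → L num num
  Overlap: { 'n', 'y' }

Answer: Yes. L → B n b / L → L num num on { 'n', 'y' }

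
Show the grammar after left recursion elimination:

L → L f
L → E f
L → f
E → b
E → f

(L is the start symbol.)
L → E f L'
L → f L'
L' → f L'
L' → ε
E → b
E → f

L is directly left-recursive. The standard transformation for
  A → A α₁ | ... | A α_m | β₁ | ... | β_n
is
  A  → β₁ A' | ... | β_n A'
  A' → α₁ A' | ... | α_m A' | ε

L → E f becomes L → E f L'
L → f becomes L → f L'
L → L f becomes L' → f L'
Add L' → ε

Productions for other non-terminals are unchanged:
  E → b
  E → f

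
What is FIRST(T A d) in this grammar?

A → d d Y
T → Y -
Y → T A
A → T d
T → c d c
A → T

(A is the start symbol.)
{ 'c' }

FIRST sets of the non-terminals involved (from the grammar, by fixed-point iteration):
  FIRST(T) = { 'c' }

To compute FIRST(T A d), process the symbols left to right:
Symbol T is a non-terminal. Add FIRST(T) \ {ε} = { 'c' }
T is not nullable (ε ∉ FIRST(T)), so stop here.
FIRST(T A d) = { 'c' }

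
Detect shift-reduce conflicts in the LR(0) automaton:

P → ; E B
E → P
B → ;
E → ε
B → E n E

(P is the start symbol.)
Yes — I1: [E → .] vs [P → . ; E B]; I3: [E → .] vs [B → . ;]; I5: [B → ; .] vs [P → . ; E B]; I8: [E → .] vs [P → . ; E B]

A shift-reduce conflict occurs when an LR(0) state has both:
  - a complete (reduce) item [A → α .] (dot at the end), and
  - a shift item [B → β . c γ] (dot before a terminal).

Augment with P' → P and build the canonical LR(0) collection (I0 = CLOSURE({[P' → . P]}), then GOTO on every symbol after a dot until no new states appear). It has 10 states:
  I0: { [P → . ; E B], [P' → . P] }  — shift
  I1: { [E → . P], [E → .], [P → . ; E B], [P → ; . E B] }  — shift, reduce
  I2: { [P' → P .] }  — accept
  I3: { [B → . ;], [B → . E n E], [E → . P], [E → .], [P → . ; E B], [P → ; E . B] }  — shift, reduce
  I4: { [E → P .] }  — reduce
  I5: { [B → ; .], [E → . P], [E → .], [P → . ; E B], [P → ; . E B] }  — shift, 2 reduces
  I6: { [P → ; E B .] }  — reduce
  I7: { [B → E . n E] }  — shift
  I8: { [B → E n . E], [E → . P], [E → .], [P → . ; E B] }  — shift, reduce
  I9: { [B → E n E .] }  — reduce

I1 contains reduce item [E → .] and shift item [P → . ; E B] — shift-reduce conflict.
I3 contains reduce item [E → .] and shift items [B → . ;], [P → . ; E B] — shift-reduce conflict.
I5 contains reduce items [B → ; .], [E → .] and shift item [P → . ; E B] — shift-reduce conflict.
I8 contains reduce item [E → .] and shift item [P → . ; E B] — shift-reduce conflict.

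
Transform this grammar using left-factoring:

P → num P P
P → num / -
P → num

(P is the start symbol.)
Left-factoring transforms A → αβ₁ | αβ₂ into A → αA' and A' → β₁ | β₂
(α is the longest common prefix among the alternatives). Repeat until
no nonterminal has two alternatives with a common prefix.

Round 1: P has alternatives sharing prefix 'num'. Introduce P': P → num P'
  Add: P' → P P
  Add: P' → / -
  Add: P' → ε

No remaining common prefixes — done.

Resulting grammar:
P → num P'
P' → P P
P' → / -
P' → ε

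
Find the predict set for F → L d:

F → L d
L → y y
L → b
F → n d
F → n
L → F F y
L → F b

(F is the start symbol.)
PREDICT(F → L d) = (FIRST(RHS) \ {ε}) ∪ (FOLLOW(F) if ε ∈ FIRST(RHS), i.e. RHS ⇒* ε)
FIRST(L) = { 'b', 'n', 'y' }
FIRST(L d) = { 'b', 'n', 'y' }
ε ∉ FIRST(L d), so FOLLOW(F) is not added.
PREDICT(F → L d) = { 'b', 'n', 'y' }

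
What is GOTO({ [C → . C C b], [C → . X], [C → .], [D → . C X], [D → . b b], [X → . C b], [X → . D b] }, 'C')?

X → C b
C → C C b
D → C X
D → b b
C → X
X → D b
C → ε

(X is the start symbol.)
{ [C → . C C b], [C → . X], [C → .], [C → C . C b], [D → . C X], [D → . b b], [D → C . X], [X → . C b], [X → . D b], [X → C . b] }

GOTO(I, 'C') = CLOSURE({ [A → αX.β] : [A → α.Xβ] ∈ I, X = 'C' })

Items with dot before 'C', with the dot advanced:
  [C → . C C b] → [C → C . C b]
  [D → . C X] → [D → C . X]
  [X → . C b] → [X → C . b]
Closure of the advanced items:
  [C → C . C b] has the dot before C: add [C → . C C b], [C → . X], [C → .]
  [D → C . X] has the dot before X: add [X → . C b], [X → . D b]
  [X → . D b] has the dot before D: add [D → . C X], [D → . b b]

GOTO = { [C → . C C b], [C → . X], [C → .], [C → C . C b], [D → . C X], [D → . b b], [D → C . X], [X → . C b], [X → . D b], [X → C . b] }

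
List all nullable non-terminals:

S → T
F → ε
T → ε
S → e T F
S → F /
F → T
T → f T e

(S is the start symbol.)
{ 'F', 'S', 'T' }

ε-productions: F → ε, T → ε
So F, T are immediately nullable.
S → T: every symbol on the right is nullable, so S is nullable too.
Every non-terminal is now nullable.
Nullable = { 'F', 'S', 'T' }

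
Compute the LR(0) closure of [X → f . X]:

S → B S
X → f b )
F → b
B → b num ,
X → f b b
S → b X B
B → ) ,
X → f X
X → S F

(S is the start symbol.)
Start with: [X → f . X]
  [X → f . X] has the dot before X: add [X → . f b )], [X → . f b b], [X → . f X], [X → . S F]
  [X → . S F] has the dot before S: add [S → . B S], [S → . b X B]
  [S → . B S] has the dot before B: add [B → . b num ,], [B → . ) ,]
No further items can be added.

CLOSURE = { [B → . ) ,], [B → . b num ,], [S → . B S], [S → . b X B], [X → . S F], [X → . f X], [X → . f b )], [X → . f b b], [X → f . X] }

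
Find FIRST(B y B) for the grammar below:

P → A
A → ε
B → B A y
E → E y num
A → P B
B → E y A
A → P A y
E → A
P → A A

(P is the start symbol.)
FIRST sets of the non-terminals involved (from the grammar, by fixed-point iteration):
  FIRST(B) = { 'y' }

To compute FIRST(B y B), process the symbols left to right:
Symbol B is a non-terminal. Add FIRST(B) \ {ε} = { 'y' }
B is not nullable (ε ∉ FIRST(B)), so stop here.
FIRST(B y B) = { 'y' }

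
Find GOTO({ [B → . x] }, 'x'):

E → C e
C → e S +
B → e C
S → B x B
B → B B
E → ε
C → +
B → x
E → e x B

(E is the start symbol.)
GOTO(I, 'x') = CLOSURE({ [A → αX.β] : [A → α.Xβ] ∈ I, X = 'x' })

Items with dot before 'x', with the dot advanced:
  [B → . x] → [B → x .]
Closure adds nothing (no advanced item has the dot before a non-terminal).

GOTO = { [B → x .] }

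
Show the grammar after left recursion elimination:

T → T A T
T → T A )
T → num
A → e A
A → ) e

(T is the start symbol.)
T → num T'
T' → A T T'
T' → A ) T'
T' → ε
A → e A
A → ) e

T is directly left-recursive. The standard transformation for
  A → A α₁ | ... | A α_m | β₁ | ... | β_n
is
  A  → β₁ A' | ... | β_n A'
  A' → α₁ A' | ... | α_m A' | ε

T → num becomes T → num T'
T → T A T becomes T' → A T T'
T → T A ) becomes T' → A ) T'
Add T' → ε

Productions for other non-terminals are unchanged:
  A → e A
  A → ) e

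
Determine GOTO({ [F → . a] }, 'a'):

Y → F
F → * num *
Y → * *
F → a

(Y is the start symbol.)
GOTO(I, 'a') = CLOSURE({ [A → αX.β] : [A → α.Xβ] ∈ I, X = 'a' })

Items with dot before 'a', with the dot advanced:
  [F → . a] → [F → a .]
Closure adds nothing (no advanced item has the dot before a non-terminal).

GOTO = { [F → a .] }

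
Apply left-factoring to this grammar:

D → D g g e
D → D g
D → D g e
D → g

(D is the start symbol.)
Left-factoring transforms A → αβ₁ | αβ₂ into A → αA' and A' → β₁ | β₂
(α is the longest common prefix among the alternatives). Repeat until
no nonterminal has two alternatives with a common prefix.

Round 1: D has alternatives sharing prefix 'D g'. Introduce D': D → D g D'
  Add: D' → g e
  Add: D' → ε
  Add: D' → e

No remaining common prefixes — done.

Resulting grammar:
D → D g D'
D' → g e
D' → ε
D' → e
D → g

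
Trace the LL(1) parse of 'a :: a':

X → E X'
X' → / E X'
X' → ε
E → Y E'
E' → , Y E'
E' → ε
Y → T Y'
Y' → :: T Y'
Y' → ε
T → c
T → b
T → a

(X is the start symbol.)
LL(1) parsing maintains a stack (initially the start symbol over $) and the input. At each step: if the stack top is a terminal, match it against the current input token; if it is a non-terminal N, replace it with the RHS of M[N, lookahead] (the unique production whose predict set contains the lookahead).

Stack is shown with the top on the left.

Stack            Input     Action
---------------------------------
X $              a :: a $  output X → E X'
E X' $           a :: a $  output E → Y E'
Y E' X' $        a :: a $  output Y → T Y'
T Y' E' X' $     a :: a $  output T → a
a Y' E' X' $     a :: a $  match 'a'
Y' E' X' $       :: a $    output Y' → :: T Y'
:: T Y' E' X' $  :: a $    match '::'
T Y' E' X' $     a $       output T → a
a Y' E' X' $     a $       match 'a'
Y' E' X' $       $         output Y' → ε
E' X' $          $         output E' → ε
X' $             $         output X' → ε
$                $         accept

The string is accepted.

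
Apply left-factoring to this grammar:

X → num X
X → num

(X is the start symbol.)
X → num X'
X' → X
X' → ε

Left-factoring transforms A → αβ₁ | αβ₂ into A → αA' and A' → β₁ | β₂
(α is the longest common prefix among the alternatives). Repeat until
no nonterminal has two alternatives with a common prefix.

Round 1: X has alternatives sharing prefix 'num'. Introduce X': X → num X'
  Add: X' → X
  Add: X' → ε

No remaining common prefixes — done.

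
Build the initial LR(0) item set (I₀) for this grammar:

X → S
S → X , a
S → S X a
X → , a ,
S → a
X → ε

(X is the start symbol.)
First, augment the grammar with X' → X
I₀ = CLOSURE({ [X' → . X] }):
  [X' → . X] has the dot before X: add [X → . S], [X → . , a ,], [X → .]
  [X → . S] has the dot before S: add [S → . X , a], [S → . S X a], [S → . a]
No further items can be added.

I₀ = { [S → . S X a], [S → . X , a], [S → . a], [X → . , a ,], [X → . S], [X → .], [X' → . X] }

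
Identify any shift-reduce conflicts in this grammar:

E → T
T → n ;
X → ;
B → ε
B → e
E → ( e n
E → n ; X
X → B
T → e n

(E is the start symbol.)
Yes — I6: [B → .] vs [B → . e]

A shift-reduce conflict occurs when an LR(0) state has both:
  - a complete (reduce) item [A → α .] (dot at the end), and
  - a shift item [B → β . c γ] (dot before a terminal).

Augment with E' → E and build the canonical LR(0) collection (I0 = CLOSURE({[E' → . E]}), then GOTO on every symbol after a dot until no new states appear). It has 14 states:
  I0: { [E → . ( e n], [E → . T], [E → . n ; X], [E' → . E], [T → . e n], [T → . n ;] }  — shift
  I1: { [E → ( . e n] }  — shift
  I2: { [E' → E .] }  — accept
  I3: { [E → T .] }  — reduce
  I4: { [T → e . n] }  — shift
  I5: { [E → n . ; X], [T → n . ;] }  — shift
  I6: { [B → . e], [B → .], [E → n ; . X], [T → n ; .], [X → . ;], [X → . B] }  — shift, 2 reduces
  I7: { [X → ; .] }  — reduce
  I8: { [X → B .] }  — reduce
  I9: { [E → n ; X .] }  — reduce
  I10: { [B → e .] }  — reduce
  I11: { [T → e n .] }  — reduce
  I12: { [E → ( e . n] }  — shift
  I13: { [E → ( e n .] }  — reduce

I6 contains reduce items [B → .], [T → n ; .] and shift items [B → . e], [X → . ;] — shift-reduce conflict.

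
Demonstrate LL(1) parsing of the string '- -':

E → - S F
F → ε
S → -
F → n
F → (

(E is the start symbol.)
Stack is shown with the top on the left.

Stack    Input  Action
----------------------
E $      - - $  output E → - S F
- S F $  - - $  match '-'
S F $    - $    output S → -
- F $    - $    match '-'
F $      $      output F → ε
$        $      accept

The string is accepted.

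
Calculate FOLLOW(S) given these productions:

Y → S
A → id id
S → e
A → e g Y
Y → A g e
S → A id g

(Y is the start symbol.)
In Y → S: S is at the end, add FOLLOW(Y)

The FOLLOW sets referred to above (computed the same way, to a fixed point):
  FOLLOW(Y) = { $, 'g', 'id' }

Taking the union: FOLLOW(S) = { $, 'g', 'id' }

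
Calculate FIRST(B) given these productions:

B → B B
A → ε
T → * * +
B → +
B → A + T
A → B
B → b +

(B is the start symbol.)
{ '+', 'b' }

To compute FIRST(B), examine every production with B on the left-hand side, reading each right-hand side left to right until a non-nullable symbol is reached.

FIRST sets of the other non-terminals involved (by the same procedure, iterated to a fixed point):
  FIRST(A) = { '+', 'b', ε }

From B → B B:
  - B is the symbol being defined: contributes nothing new
    B is not nullable, so stop
From B → +:
  - '+' is a terminal: add '+' and stop
From B → A + T:
  - A is a non-terminal: add FIRST(A) \ {ε} = { '+', 'b' }
    A is nullable, so continue to the next symbol
  - '+' is a terminal: add '+' and stop
From B → b +:
  - b is a terminal: add 'b' and stop

Collecting: FIRST(B) = { '+', 'b' }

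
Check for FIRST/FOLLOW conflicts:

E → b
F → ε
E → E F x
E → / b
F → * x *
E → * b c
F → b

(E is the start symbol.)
A FIRST/FOLLOW conflict occurs when a non-terminal N has a nullable alternative N → β (β ⇒* ε) and another alternative N → α with FIRST(α) ∩ FOLLOW(N) ≠ ∅: on such a lookahead the parser cannot decide between expanding α and letting N vanish via β.

Nullable non-terminals: F.

F: nullable alternative(s) F → ε; FOLLOW(F) = { 'x' }
  F → ε: FIRST \ {ε} = { } — this is the only nullable alternative, skip
  F → * x *: FIRST \ {ε} = { '*' } — disjoint from FOLLOW(F)
  F → b: FIRST \ {ε} = { 'b' } — disjoint from FOLLOW(F)

E has no nullable alternative, so no FIRST/FOLLOW check is needed there.

No FIRST/FOLLOW conflicts found.

Answer: No FIRST/FOLLOW conflicts.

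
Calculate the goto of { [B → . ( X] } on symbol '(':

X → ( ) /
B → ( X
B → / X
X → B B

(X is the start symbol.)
GOTO(I, '(') = CLOSURE({ [A → αX.β] : [A → α.Xβ] ∈ I, X = '(' })

Items with dot before '(', with the dot advanced:
  [B → . ( X] → [B → ( . X]
Closure of the advanced items:
  [B → ( . X] has the dot before X: add [X → . ( ) /], [X → . B B]
  [X → . B B] has the dot before B: add [B → . ( X], [B → . / X]

GOTO = { [B → ( . X], [B → . ( X], [B → . / X], [X → . ( ) /], [X → . B B] }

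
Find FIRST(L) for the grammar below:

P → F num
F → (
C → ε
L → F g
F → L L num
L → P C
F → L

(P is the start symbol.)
To compute FIRST(L), examine every production with L on the left-hand side, reading each right-hand side left to right until a non-nullable symbol is reached.

FIRST sets of the other non-terminals involved (by the same procedure, iterated to a fixed point):
  FIRST(F) = { '(' }
  FIRST(P) = { '(' }

From L → F g:
  - F is a non-terminal: add FIRST(F) \ {ε} = { '(' }
    F is not nullable, so stop
From L → P C:
  - P is a non-terminal: add FIRST(P) \ {ε} = { '(' }
    P is not nullable, so stop

Collecting: FIRST(L) = { '(' }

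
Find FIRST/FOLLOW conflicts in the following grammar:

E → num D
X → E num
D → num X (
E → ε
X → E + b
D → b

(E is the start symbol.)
Yes. E → num D with FOLLOW(E) on { 'num' }

Nullable non-terminals: E.

E: nullable alternative(s) E → ε; FOLLOW(E) = { $, '+', 'num' }
  E → num D: FIRST \ {ε} = { 'num' } — overlaps FOLLOW(E) on { 'num' }: CONFLICT
  E → ε: FIRST \ {ε} = { } — this is the only nullable alternative, skip

D, X have no nullable alternative, so no FIRST/FOLLOW check is needed there.

So the grammar has 1 FIRST/FOLLOW conflict (marked CONFLICT above).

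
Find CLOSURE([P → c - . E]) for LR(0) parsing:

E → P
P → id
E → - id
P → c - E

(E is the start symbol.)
To compute CLOSURE, for each item [A → α.Bβ] where B is a non-terminal, add [B → .γ] for all productions B → γ; repeat for the newly added items until nothing changes.

Start with: [P → c - . E]
  [P → c - . E] has the dot before E: add [E → . P], [E → . - id]
  [E → . P] has the dot before P: add [P → . id], [P → . c - E]
No further items can be added.

CLOSURE = { [E → . - id], [E → . P], [P → . c - E], [P → . id], [P → c - . E] }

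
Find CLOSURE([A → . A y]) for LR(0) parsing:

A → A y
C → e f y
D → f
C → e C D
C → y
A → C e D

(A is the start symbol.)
To compute CLOSURE, for each item [A → α.Bβ] where B is a non-terminal, add [B → .γ] for all productions B → γ; repeat for the newly added items until nothing changes.

Start with: [A → . A y]
  [A → . A y] has the dot before A: add [A → . C e D]
  [A → . C e D] has the dot before C: add [C → . e f y], [C → . e C D], [C → . y]
No further items can be added.

CLOSURE = { [A → . A y], [A → . C e D], [C → . e C D], [C → . e f y], [C → . y] }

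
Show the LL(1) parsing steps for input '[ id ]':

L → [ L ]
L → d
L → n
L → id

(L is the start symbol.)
Stack is shown with the top on the left.

Stack    Input     Action
-------------------------
L $      [ id ] $  output L → [ L ]
[ L ] $  [ id ] $  match '['
L ] $    id ] $    output L → id
id ] $   id ] $    match 'id'
] $      ] $       match ']'
$        $         accept

The string is accepted.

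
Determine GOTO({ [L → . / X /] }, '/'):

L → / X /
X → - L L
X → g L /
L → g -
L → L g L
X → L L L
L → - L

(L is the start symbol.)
GOTO(I, '/') = CLOSURE({ [A → αX.β] : [A → α.Xβ] ∈ I, X = '/' })

Items with dot before '/', with the dot advanced:
  [L → . / X /] → [L → / . X /]
Closure of the advanced items:
  [L → / . X /] has the dot before X: add [X → . - L L], [X → . g L /], [X → . L L L]
  [X → . L L L] has the dot before L: add [L → . / X /], [L → . g -], [L → . L g L], [L → . - L]

GOTO = { [L → . - L], [L → . / X /], [L → . L g L], [L → . g -], [L → / . X /], [X → . - L L], [X → . L L L], [X → . g L /] }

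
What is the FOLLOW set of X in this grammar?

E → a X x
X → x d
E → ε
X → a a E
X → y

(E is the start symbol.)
{ 'x' }

In E → a X x: X is followed by x, add FIRST(x) \ {ε} = { 'x' }

Taking the union: FOLLOW(X) = { 'x' }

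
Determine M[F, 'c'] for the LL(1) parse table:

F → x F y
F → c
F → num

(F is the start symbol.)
To find M[F, 'c'], we find productions for F where 'c' is in the predict set (PREDICT(N → α) = (FIRST(α) \ {ε}) ∪ (FOLLOW(N) if α ⇒* ε)).

F → x F y: PREDICT = { 'x' }
F → c: PREDICT = { 'c' }
  'c' is in predict set, so this production goes in M[F, 'c']
F → num: PREDICT = { 'num' }

M[F, 'c'] = F → c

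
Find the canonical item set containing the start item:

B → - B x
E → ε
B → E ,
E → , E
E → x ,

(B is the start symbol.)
First, augment the grammar with B' → B
I₀ = CLOSURE({ [B' → . B] }):
  [B' → . B] has the dot before B: add [B → . - B x], [B → . E ,]
  [B → . E ,] has the dot before E: add [E → .], [E → . , E], [E → . x ,]
No further items can be added.

I₀ = { [B → . - B x], [B → . E ,], [B' → . B], [E → . , E], [E → . x ,], [E → .] }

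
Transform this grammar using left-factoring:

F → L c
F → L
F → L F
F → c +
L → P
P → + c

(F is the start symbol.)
F → L F'
F' → c
F' → ε
F' → F
F → c +
L → P
P → + c

Left-factoring transforms A → αβ₁ | αβ₂ into A → αA' and A' → β₁ | β₂
(α is the longest common prefix among the alternatives). Repeat until
no nonterminal has two alternatives with a common prefix.

Round 1: F has alternatives sharing prefix 'L'. Introduce F': F → L F'
  Add: F' → c
  Add: F' → ε
  Add: F' → F

No remaining common prefixes — done.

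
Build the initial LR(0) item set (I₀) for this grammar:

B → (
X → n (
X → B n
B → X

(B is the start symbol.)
{ [B → . (], [B → . X], [B' → . B], [X → . B n], [X → . n (] }

First, augment the grammar with B' → B
I₀ = CLOSURE({ [B' → . B] }):
  [B' → . B] has the dot before B: add [B → . (], [B → . X]
  [B → . X] has the dot before X: add [X → . n (], [X → . B n]
No further items can be added.

I₀ = { [B → . (], [B → . X], [B' → . B], [X → . B n], [X → . n (] }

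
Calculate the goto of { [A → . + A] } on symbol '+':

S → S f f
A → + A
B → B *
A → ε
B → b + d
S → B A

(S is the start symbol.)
GOTO(I, '+') = CLOSURE({ [A → αX.β] : [A → α.Xβ] ∈ I, X = '+' })

Items with dot before '+', with the dot advanced:
  [A → . + A] → [A → + . A]
Closure of the advanced items:
  [A → + . A] has the dot before A: add [A → . + A], [A → .]

GOTO = { [A → + . A], [A → . + A], [A → .] }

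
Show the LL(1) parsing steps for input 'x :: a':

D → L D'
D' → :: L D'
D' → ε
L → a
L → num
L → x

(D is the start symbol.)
Stack is shown with the top on the left.

Stack      Input     Action
---------------------------
D $        x :: a $  output D → L D'
L D' $     x :: a $  output L → x
x D' $     x :: a $  match 'x'
D' $       :: a $    output D' → :: L D'
:: L D' $  :: a $    match '::'
L D' $     a $       output L → a
a D' $     a $       match 'a'
D' $       $         output D' → ε
$          $         accept

The string is accepted.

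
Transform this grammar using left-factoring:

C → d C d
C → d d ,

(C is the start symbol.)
C → d C'
C' → C d
C' → d ,

Left-factoring transforms A → αβ₁ | αβ₂ into A → αA' and A' → β₁ | β₂
(α is the longest common prefix among the alternatives). Repeat until
no nonterminal has two alternatives with a common prefix.

Round 1: C has alternatives sharing prefix 'd'. Introduce C': C → d C'
  Add: C' → C d
  Add: C' → d ,

No remaining common prefixes — done.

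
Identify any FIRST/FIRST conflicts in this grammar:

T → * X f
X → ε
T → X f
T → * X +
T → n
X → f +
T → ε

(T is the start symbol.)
FIRST sets of the non-terminals at (or reachable through a nullable prefix from) the front of some alternative:
  FIRST(X) = { 'f', ε }

Productions for T:
  T → * X f: FIRST = { '*' }
  T → X f: FIRST = { 'f' }
  T → * X +: FIRST = { '*' }
  T → n: FIRST = { 'n' }
  T → ε: FIRST = { ε }
Productions for X:
  X → ε: FIRST = { ε }
  X → f +: FIRST = { 'f' }

Conflict for T: T → * X f and T → * X +
  Overlap: { '*' }

Answer: Yes. T → '*' X f / T → '*' X '+' on { '*' }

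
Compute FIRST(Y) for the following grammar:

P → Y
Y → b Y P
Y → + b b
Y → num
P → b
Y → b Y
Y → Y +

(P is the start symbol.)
{ '+', 'b', 'num' }

From Y → b Y P:
  - b is a terminal: add 'b' and stop
From Y → + b b:
  - '+' is a terminal: add '+' and stop
From Y → num:
  - num is a terminal: add 'num' and stop
From Y → b Y:
  - b is a terminal: add 'b' and stop
From Y → Y +:
  - Y is the symbol being defined: contributes nothing new
    Y is not nullable, so stop

Collecting: FIRST(Y) = { '+', 'b', 'num' }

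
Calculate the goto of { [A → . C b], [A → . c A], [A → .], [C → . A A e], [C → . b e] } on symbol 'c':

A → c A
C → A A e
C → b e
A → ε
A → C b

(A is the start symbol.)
GOTO(I, 'c') = CLOSURE({ [A → αX.β] : [A → α.Xβ] ∈ I, X = 'c' })

Items with dot before 'c', with the dot advanced:
  [A → . c A] → [A → c . A]
Closure of the advanced items:
  [A → c . A] has the dot before A: add [A → . c A], [A → .], [A → . C b]
  [A → . C b] has the dot before C: add [C → . A A e], [C → . b e]

GOTO = { [A → . C b], [A → . c A], [A → .], [A → c . A], [C → . A A e], [C → . b e] }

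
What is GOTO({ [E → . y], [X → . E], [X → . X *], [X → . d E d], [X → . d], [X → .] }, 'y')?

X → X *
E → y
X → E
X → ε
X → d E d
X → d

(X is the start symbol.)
GOTO(I, 'y') = CLOSURE({ [A → αX.β] : [A → α.Xβ] ∈ I, X = 'y' })

Items with dot before 'y', with the dot advanced:
  [E → . y] → [E → y .]
Closure adds nothing (no advanced item has the dot before a non-terminal).

GOTO = { [E → y .] }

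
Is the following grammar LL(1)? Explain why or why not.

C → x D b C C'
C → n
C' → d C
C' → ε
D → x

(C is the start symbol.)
A grammar is LL(1) if for each non-terminal N with multiple productions, the predict sets of those productions are pairwise disjoint, where PREDICT(N → α) = (FIRST(α) \ {ε}) ∪ (FOLLOW(N) if α ⇒* ε).

Relevant sets:
  FOLLOW(C') = { $, 'd' }

For C:
  PREDICT(C → x D b C C') = { 'x' }
  PREDICT(C → n) = { 'n' }
For C':
  PREDICT(C' → d C) = { 'd' }
  PREDICT(C' → ε) = { $, 'd' }
D has a single production, so nothing to check there.

Conflict found: Predict set conflict for C': { 'd' }
The grammar is NOT LL(1).

Answer: No. Predict set conflict for C': { 'd' }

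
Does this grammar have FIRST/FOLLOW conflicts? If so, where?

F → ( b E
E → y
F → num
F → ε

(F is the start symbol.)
A FIRST/FOLLOW conflict occurs when a non-terminal N has a nullable alternative N → β (β ⇒* ε) and another alternative N → α with FIRST(α) ∩ FOLLOW(N) ≠ ∅: on such a lookahead the parser cannot decide between expanding α and letting N vanish via β.

Nullable non-terminals: F.

F: nullable alternative(s) F → ε; FOLLOW(F) = { $ }
  F → ( b E: FIRST \ {ε} = { '(' } — disjoint from FOLLOW(F)
  F → num: FIRST \ {ε} = { 'num' } — disjoint from FOLLOW(F)
  F → ε: FIRST \ {ε} = { } — this is the only nullable alternative, skip

E has no nullable alternative, so no FIRST/FOLLOW check is needed there.

No FIRST/FOLLOW conflicts found.

Answer: No FIRST/FOLLOW conflicts.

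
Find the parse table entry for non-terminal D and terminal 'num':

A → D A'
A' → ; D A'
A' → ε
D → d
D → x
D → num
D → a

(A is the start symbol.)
D → num

To find M[D, 'num'], we find productions for D where 'num' is in the predict set (PREDICT(N → α) = (FIRST(α) \ {ε}) ∪ (FOLLOW(N) if α ⇒* ε)).

D → d: PREDICT = { 'd' }
D → x: PREDICT = { 'x' }
D → num: PREDICT = { 'num' }
  'num' is in predict set, so this production goes in M[D, 'num']
D → a: PREDICT = { 'a' }

M[D, 'num'] = D → num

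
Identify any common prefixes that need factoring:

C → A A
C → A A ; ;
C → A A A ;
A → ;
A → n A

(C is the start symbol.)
Yes, C has productions with common prefix 'A A'

Left-factoring is needed when two productions for the same non-terminal
share a common prefix on the right-hand side.

Productions for C:
  C → A A
  C → A A ; ;
  C → A A A ;
Productions for A:
  A → ;
  A → n A

Found common prefix 'A A' in productions for C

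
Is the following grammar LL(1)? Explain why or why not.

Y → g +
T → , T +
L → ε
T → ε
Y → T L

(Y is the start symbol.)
Relevant sets:
  FIRST(T) = { ',', ε }
  FIRST(L) = { ε }
  FOLLOW(Y) = { $ }
  FOLLOW(T) = { $, '+' }

For Y:
  PREDICT(Y → g '+') = { 'g' }
  PREDICT(Y → T L) = { $, ',' }
For T:
  PREDICT(T → ',' T '+') = { ',' }
  PREDICT(T → ε) = { $, '+' }
L has a single production, so nothing to check there.

All predict sets are disjoint. The grammar IS LL(1).

Answer: Yes, the grammar is LL(1).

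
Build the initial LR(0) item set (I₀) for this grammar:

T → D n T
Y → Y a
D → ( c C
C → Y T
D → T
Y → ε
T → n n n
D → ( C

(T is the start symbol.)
First, augment the grammar with T' → T
I₀ = CLOSURE({ [T' → . T] }):
  [T' → . T] has the dot before T: add [T → . D n T], [T → . n n n]
  [T → . D n T] has the dot before D: add [D → . ( c C], [D → . T], [D → . ( C]
No further items can be added.

I₀ = { [D → . ( C], [D → . ( c C], [D → . T], [T → . D n T], [T → . n n n], [T' → . T] }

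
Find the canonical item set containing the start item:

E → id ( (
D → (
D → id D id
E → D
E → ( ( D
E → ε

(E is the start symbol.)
First, augment the grammar with E' → E
I₀ = CLOSURE({ [E' → . E] }):
  [E' → . E] has the dot before E: add [E → . id ( (], [E → . D], [E → . ( ( D], [E → .]
  [E → . D] has the dot before D: add [D → . (], [D → . id D id]
No further items can be added.

I₀ = { [D → . (], [D → . id D id], [E → . ( ( D], [E → . D], [E → . id ( (], [E → .], [E' → . E] }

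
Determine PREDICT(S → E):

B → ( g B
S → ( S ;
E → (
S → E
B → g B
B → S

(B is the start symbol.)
PREDICT(S → E) = (FIRST(RHS) \ {ε}) ∪ (FOLLOW(S) if ε ∈ FIRST(RHS), i.e. RHS ⇒* ε)
FIRST(E) = { '(' }
FIRST(E) = { '(' }
ε ∉ FIRST(E), so FOLLOW(S) is not added.
PREDICT(S → E) = { '(' }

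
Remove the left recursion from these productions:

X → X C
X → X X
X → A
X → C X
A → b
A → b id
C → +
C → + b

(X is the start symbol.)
X → A X'
X → C X X'
X' → C X'
X' → X X'
X' → ε
A → b
A → b id
C → +
C → + b

X is directly left-recursive. The standard transformation for
  A → A α₁ | ... | A α_m | β₁ | ... | β_n
is
  A  → β₁ A' | ... | β_n A'
  A' → α₁ A' | ... | α_m A' | ε

X → A becomes X → A X'
X → C X becomes X → C X X'
X → X C becomes X' → C X'
X → X X becomes X' → X X'
Add X' → ε

Productions for other non-terminals are unchanged:
  A → b
  A → b id
  C → +
  C → + b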